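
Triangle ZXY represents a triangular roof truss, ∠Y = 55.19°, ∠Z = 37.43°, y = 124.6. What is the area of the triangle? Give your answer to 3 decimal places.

area ≈ 5740.335

The third angle is ∠X = 180° − ∠Y − ∠Z = 87.38°.
Law of sines: z = y·sin Z/sin Y ≈ 92.237.
Law of sines: x = y·sin X/sin Y ≈ 151.6.
Area = ½·y·z·sin X ≈ 5740.3.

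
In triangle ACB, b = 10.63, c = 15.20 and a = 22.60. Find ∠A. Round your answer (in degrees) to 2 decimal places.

By the law of cosines, cos A = (c² + b² − a²) / (2·c·b) ≈ -0.51593, so ∠A ≈ 121.06°.

∠A ≈ 121.06°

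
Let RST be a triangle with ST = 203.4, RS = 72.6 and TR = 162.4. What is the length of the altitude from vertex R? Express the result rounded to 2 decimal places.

52.80

Semiperimeter s = (203.4 + 162.4 + 72.6)/2 = 219.2.
Heron's formula: area = √(219.2·15.8·56.8·146.6) ≈ 5370.2.
The altitude from R has length 2·area/ST ≈ 52.804.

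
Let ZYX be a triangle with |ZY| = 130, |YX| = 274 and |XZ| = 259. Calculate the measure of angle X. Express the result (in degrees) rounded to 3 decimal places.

28.053

By the law of cosines, cos X = (|YX|² + |XZ|² − |ZY|²) / (2·|YX|·|XZ|) ≈ 0.88251, so ∠X ≈ 28.05°.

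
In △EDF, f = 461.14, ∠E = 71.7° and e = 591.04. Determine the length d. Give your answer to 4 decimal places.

541.8381

Law of sines: sin F = f·sin E/e ≈ 0.74076.
Since e ≥ f, only the acute value applies: ∠F ≈ 47.80°.
Then ∠D = 180° − ∠E − ∠F ≈ 60.50°.
Law of sines gives d = e·sin D/sin E ≈ 541.84.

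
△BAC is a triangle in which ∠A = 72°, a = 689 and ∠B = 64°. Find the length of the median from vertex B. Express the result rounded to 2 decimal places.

The third angle is ∠C = 180° − ∠B − ∠A = 44.00°.
Law of sines: b = a·sin B/sin A ≈ 651.14.
Law of sines: c = a·sin C/sin A ≈ 503.25.
Median from B: ½√(2·a² + 2·c² − b²) ≈ 507.93.

m_B ≈ 507.93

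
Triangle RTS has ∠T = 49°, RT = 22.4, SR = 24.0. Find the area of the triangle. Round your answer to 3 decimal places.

Law of sines: sin S = RT·sin T/SR ≈ 0.70440.
Since SR ≥ RT, only the acute value applies: ∠S ≈ 44.78°.
Then ∠R = 180° − ∠T − ∠S ≈ 86.22°.
Law of sines gives TS = SR·sin R/sin T ≈ 31.731.
Area = ½·SR·RT·sin R ≈ 268.22.

268.215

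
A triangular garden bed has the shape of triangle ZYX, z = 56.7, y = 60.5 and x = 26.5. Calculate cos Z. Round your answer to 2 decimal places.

0.36

By the law of cosines, cos Z = (y² + x² − z²) / (2·y·x) ≈ 0.35790, so ∠Z ≈ 69.03°.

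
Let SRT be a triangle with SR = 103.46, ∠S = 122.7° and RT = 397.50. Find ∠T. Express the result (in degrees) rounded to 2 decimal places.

∠T ≈ 12.65°

Law of sines: sin T = SR·sin S/RT ≈ 0.21903.
Since RT ≥ SR, only the acute value applies: ∠T ≈ 12.65°.
Then ∠R = 180° − ∠S − ∠T ≈ 44.65°.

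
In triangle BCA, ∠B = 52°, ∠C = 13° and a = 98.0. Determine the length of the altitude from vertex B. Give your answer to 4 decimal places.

The third angle is ∠A = 180° − ∠B − ∠C = 115.00°.
Law of sines: b = a·sin B/sin A ≈ 85.208.
Law of sines: c = a·sin C/sin A ≈ 24.324.
Area = ½·a·b·sin C ≈ 939.22.
The altitude from B has length 2·area/b ≈ 22.045.

22.0452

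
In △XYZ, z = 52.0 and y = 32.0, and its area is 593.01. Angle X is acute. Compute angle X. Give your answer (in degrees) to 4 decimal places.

From area = ½·y·z·sin X, we get sin X = 2·area/(y·z) ≈ 0.71275.
Taking the acute solution, ∠X ≈ 45.46°.

45.4593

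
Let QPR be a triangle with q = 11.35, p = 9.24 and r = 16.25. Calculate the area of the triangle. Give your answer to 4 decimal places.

area ≈ 50.9338

Semiperimeter s = (11.35 + 9.24 + 16.25)/2 = 18.42.
Heron's formula: area = √(18.42·7.07·9.18·2.17) ≈ 50.934.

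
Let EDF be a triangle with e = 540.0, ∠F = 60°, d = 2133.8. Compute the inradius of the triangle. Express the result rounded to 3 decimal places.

217.149

By the law of cosines, f² = e² + d² − 2·e·d·cos F = 3.6925e+06, so f ≈ 1921.6.
Area = ½·e·d·sin F ≈ 4.9894e+05.
Semiperimeter s = (540+2133.8+1921.6)/2 = 2297.7.
Inradius = area/s = 4.9894e+05/2297.7 ≈ 217.15.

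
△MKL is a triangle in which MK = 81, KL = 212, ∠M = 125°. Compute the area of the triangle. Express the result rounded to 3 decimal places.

Law of sines: sin L = MK·sin M/KL ≈ 0.31298.
Since KL ≥ MK, only the acute value applies: ∠L ≈ 18.24°.
Then ∠K = 180° − ∠M − ∠L ≈ 36.76°.
Law of sines gives LM = KL·sin K/sin M ≈ 154.89.
Area = ½·KL·MK·sin K ≈ 5138.6.

area ≈ 5138.562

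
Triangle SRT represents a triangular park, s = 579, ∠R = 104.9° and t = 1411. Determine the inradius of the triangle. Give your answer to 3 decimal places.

216.467

By the law of cosines, r² = t² + s² − 2·t·s·cos R = 2.7463e+06, so r ≈ 1657.2.
Area = ½·t·s·sin R ≈ 3.9475e+05.
Semiperimeter p = (579+1657.2+1411)/2 = 1823.6.
Inradius = area/p = 3.9475e+05/1823.6 ≈ 216.47.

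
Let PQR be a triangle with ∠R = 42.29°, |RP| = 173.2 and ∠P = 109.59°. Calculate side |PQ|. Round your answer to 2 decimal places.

247.27

The third angle is ∠Q = 180° − ∠R − ∠P = 28.12°.
Law of sines: |PQ| = |RP|·sin R/sin Q ≈ 247.27.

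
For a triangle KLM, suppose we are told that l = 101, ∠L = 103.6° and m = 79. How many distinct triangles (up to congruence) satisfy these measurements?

1

m·sin L = 79·sin(103.6°) ≈ 76.78.
Since ∠L is not acute, a triangle exists only if l > m; here l > m, so there is exactly one triangle.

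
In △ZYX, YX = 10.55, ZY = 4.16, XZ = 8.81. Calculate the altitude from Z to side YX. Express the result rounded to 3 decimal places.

Semiperimeter s = (10.55 + 8.81 + 4.16)/2 = 11.76.
Heron's formula: area = √(11.76·1.21·2.95·7.6) ≈ 17.861.
The altitude from Z has length 2·area/YX ≈ 3.386.

3.386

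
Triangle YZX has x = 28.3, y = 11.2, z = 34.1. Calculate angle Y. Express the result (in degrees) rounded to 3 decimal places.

17.742

By the law of cosines, cos Y = (z² + x² − y²) / (2·z·x) ≈ 0.95244, so ∠Y ≈ 17.74°.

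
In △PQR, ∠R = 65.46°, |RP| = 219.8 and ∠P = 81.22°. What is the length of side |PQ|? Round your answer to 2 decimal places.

The third angle is ∠Q = 180° − ∠R − ∠P = 33.32°.
Law of sines: |PQ| = |RP|·sin R/sin Q ≈ 363.99.

363.99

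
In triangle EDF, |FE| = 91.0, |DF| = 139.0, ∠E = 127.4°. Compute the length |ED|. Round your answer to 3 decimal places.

63.451

Law of sines: sin D = |FE|·sin E/|DF| ≈ 0.52008.
Since |DF| ≥ |FE|, only the acute value applies: ∠D ≈ 31.34°.
Then ∠F = 180° − ∠E − ∠D ≈ 21.26°.
Law of sines gives |ED| = |DF|·sin F/sin E ≈ 63.451.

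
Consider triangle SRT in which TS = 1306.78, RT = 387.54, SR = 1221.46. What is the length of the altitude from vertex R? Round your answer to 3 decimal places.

361.369

Semiperimeter s = (387.54 + 1306.8 + 1221.5)/2 = 1457.9.
Heron's formula: area = √(1457.9·1070.3·151.11·236.43) ≈ 2.3611e+05.
The altitude from R has length 2·area/TS ≈ 361.37.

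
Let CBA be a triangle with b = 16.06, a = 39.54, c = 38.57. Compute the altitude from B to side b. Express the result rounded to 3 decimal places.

Semiperimeter s = (38.57 + 16.06 + 39.54)/2 = 47.085.
Heron's formula: area = √(47.085·8.515·31.025·7.545) ≈ 306.35.
The altitude from B has length 2·area/b ≈ 38.151.

38.151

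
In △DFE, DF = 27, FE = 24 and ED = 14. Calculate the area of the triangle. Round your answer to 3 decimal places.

area ≈ 167.656

Semiperimeter s = (24 + 14 + 27)/2 = 32.5.
Heron's formula: area = √(32.5·8.5·18.5·5.5) ≈ 167.66.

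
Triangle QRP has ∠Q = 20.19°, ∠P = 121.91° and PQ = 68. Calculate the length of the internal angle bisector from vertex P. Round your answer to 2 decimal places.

The third angle is ∠R = 180° − ∠P − ∠Q = 37.90°.
Law of sines: RP = PQ·sin Q/sin R ≈ 38.206.
Law of sines: QR = PQ·sin P/sin R ≈ 93.969.
The bisector from P has length 2·RP·PQ·cos(∠P/2)/(RP+PQ) ≈ 23.752.

23.75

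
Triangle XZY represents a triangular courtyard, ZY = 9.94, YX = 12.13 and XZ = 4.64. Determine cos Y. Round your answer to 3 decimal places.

By the law of cosines, cos Y = (ZY² + YX² − XZ²) / (2·ZY·YX) ≈ 0.93061, so ∠Y ≈ 21.47°.

cos Y ≈ 0.931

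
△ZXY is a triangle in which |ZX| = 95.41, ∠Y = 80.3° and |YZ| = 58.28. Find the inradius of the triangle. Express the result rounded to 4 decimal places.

Law of sines: sin X = |YZ|·sin Y/|ZX| ≈ 0.60210.
Since |ZX| ≥ |YZ|, only the acute value applies: ∠X ≈ 37.02°.
Then ∠Z = 180° − ∠Y − ∠X ≈ 62.68°.
Law of sines gives |XY| = |ZX|·sin Z/sin Y ≈ 85.997.
Area = ½·|ZX|·|YZ|·sin Z ≈ 2470.1.
Semiperimeter s = (85.997+58.28+95.41)/2 = 119.84.
Inradius = area/s = 2470.1/119.84 ≈ 20.611.

r ≈ 20.6112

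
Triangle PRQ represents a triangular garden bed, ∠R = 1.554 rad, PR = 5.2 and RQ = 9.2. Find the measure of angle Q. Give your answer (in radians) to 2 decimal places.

0.52

By the law of cosines, QP² = PR² + RQ² − 2·PR·RQ·cos R = 110.07, so QP ≈ 10.492.
Law of cosines again: cos Q = (RQ² + QP² − PR²)/(2·RQ·QP) ≈ 0.86857, so ∠Q ≈ 0.518 rad.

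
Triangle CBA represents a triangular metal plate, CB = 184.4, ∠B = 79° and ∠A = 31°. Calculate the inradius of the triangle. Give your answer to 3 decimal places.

The third angle is ∠C = 180° − ∠B − ∠A = 70.00°.
Law of sines: BA = CB·sin C/sin A ≈ 336.44.
Law of sines: AC = CB·sin B/sin A ≈ 351.45.
Area = ½·CB·BA·sin B ≈ 30450.
Semiperimeter s = (336.44+351.45+184.4)/2 = 436.15.
Inradius = area/s = 30450/436.15 ≈ 69.816.

r ≈ 69.816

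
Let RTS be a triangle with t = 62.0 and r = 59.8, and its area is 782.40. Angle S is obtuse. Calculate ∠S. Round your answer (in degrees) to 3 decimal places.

155.036

From area = ½·r·t·sin S, we get sin S = 2·area/(r·t) ≈ 0.42205.
Taking the obtuse solution, ∠S ≈ 155.04°.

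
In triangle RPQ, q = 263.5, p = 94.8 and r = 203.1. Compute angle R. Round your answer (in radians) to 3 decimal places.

By the law of cosines, cos R = (p² + q² − r²) / (2·p·q) ≈ 0.74399, so ∠R ≈ 0.732 rad.

∠R ≈ 0.732 rad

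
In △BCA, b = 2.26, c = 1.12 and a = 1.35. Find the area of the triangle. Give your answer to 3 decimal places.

Semiperimeter s = (2.26 + 1.12 + 1.35)/2 = 2.365.
Heron's formula: area = √(2.365·0.105·1.245·1.015) ≈ 0.56018.

area ≈ 0.560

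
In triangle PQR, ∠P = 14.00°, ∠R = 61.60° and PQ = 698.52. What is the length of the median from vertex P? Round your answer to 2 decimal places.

The third angle is ∠Q = 180° − ∠R − ∠P = 104.40°.
Law of sines: QR = PQ·sin P/sin R ≈ 192.11.
Law of sines: RP = PQ·sin Q/sin R ≈ 769.14.
Median from P: ½√(2·RP² + 2·PQ² − QR²) ≈ 728.37.

728.37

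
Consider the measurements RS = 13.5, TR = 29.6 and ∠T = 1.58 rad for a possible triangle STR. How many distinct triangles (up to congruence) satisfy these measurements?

0

TR·sin T = 29.6·sin(1.58 rad) ≈ 29.6.
Since ∠T is not acute, a triangle exists only if RS > TR; here RS ≤ TR, so there is no triangle.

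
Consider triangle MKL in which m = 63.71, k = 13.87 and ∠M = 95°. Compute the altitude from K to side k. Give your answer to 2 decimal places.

Law of sines: sin K = k·sin M/m ≈ 0.21688.
Since m ≥ k, only the acute value applies: ∠K ≈ 12.53°.
Then ∠L = 180° − ∠M − ∠K ≈ 72.47°.
Law of sines gives l = m·sin L/sin M ≈ 60.985.
Area = ½·m·k·sin L ≈ 421.32.
The altitude from K has length 2·area/k ≈ 60.753.

h_K ≈ 60.75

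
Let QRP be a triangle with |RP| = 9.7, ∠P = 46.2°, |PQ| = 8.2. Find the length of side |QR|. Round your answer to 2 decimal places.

7.16

By the law of cosines, |QR|² = |RP|² + |PQ|² − 2·|RP|·|PQ|·cos P = 51.224, so |QR| ≈ 7.1571.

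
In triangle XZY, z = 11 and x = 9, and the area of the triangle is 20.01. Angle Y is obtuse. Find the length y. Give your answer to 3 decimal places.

From area = ½·x·z·sin Y, we get sin Y = 2·area/(x·z) ≈ 0.40424.
Taking the obtuse solution, ∠Y ≈ 156.16°.
Law of cosines then gives y ≈ 19.573.

19.573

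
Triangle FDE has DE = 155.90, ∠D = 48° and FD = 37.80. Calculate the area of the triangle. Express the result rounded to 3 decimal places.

Area = ½·FD·DE·sin D ≈ 2189.7.

2189.684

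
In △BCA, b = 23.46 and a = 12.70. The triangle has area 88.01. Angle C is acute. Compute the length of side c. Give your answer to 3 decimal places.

15.195

From area = ½·a·b·sin C, we get sin C = 2·area/(a·b) ≈ 0.59079.
Taking the acute solution, ∠C ≈ 36.21°.
Law of cosines then gives c ≈ 15.195.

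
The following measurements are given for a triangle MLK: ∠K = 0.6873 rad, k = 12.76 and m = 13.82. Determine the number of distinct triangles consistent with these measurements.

2

m·sin K = 13.82·sin(0.6873 rad) ≈ 8.768.
Since m sin K < k < m (8.768 < 12.76 < 13.82), two triangles exist.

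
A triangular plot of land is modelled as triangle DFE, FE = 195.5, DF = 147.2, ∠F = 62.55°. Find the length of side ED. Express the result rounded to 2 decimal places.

By the law of cosines, ED² = DF² + FE² − 2·DF·FE·cos F = 33357, so ED ≈ 182.64.

182.64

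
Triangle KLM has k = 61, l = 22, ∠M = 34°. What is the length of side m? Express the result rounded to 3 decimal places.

44.496

By the law of cosines, m² = k² + l² − 2·k·l·cos M = 1979.9, so m ≈ 44.496.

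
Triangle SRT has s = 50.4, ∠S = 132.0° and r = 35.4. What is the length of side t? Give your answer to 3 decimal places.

Law of sines: sin R = r·sin S/s ≈ 0.52197.
Since s ≥ r, only the acute value applies: ∠R ≈ 31.46°.
Then ∠T = 180° − ∠S − ∠R ≈ 16.54°.
Law of sines gives t = s·sin T/sin S ≈ 19.302.

19.302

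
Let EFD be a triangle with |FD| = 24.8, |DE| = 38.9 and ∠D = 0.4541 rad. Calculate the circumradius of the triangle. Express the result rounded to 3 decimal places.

R ≈ 22.635

By the law of cosines, |EF|² = |FD|² + |DE|² − 2·|FD|·|DE|·cos D = 394.35, so |EF| ≈ 19.858.
Area = ½·|FD|·|DE|·sin D ≈ 211.59.
Circumradius = |EF|/(2 sin D) ≈ 22.635.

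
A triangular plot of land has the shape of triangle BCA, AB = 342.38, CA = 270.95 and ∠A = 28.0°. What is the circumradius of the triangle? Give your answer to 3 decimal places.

By the law of cosines, BC² = CA² + AB² − 2·CA·AB·cos A = 26820, so BC ≈ 163.77.
Area = ½·CA·AB·sin A ≈ 21776.
Circumradius = BC/(2 sin A) ≈ 174.42.

174.416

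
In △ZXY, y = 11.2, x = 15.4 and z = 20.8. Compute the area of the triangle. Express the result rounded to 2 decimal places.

Semiperimeter s = (20.8 + 15.4 + 11.2)/2 = 23.7.
Heron's formula: area = √(23.7·2.9·8.3·12.5) ≈ 84.444.

84.44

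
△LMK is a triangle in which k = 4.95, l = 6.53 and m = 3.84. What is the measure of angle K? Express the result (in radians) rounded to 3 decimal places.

By the law of cosines, cos K = (l² + m² − k²) / (2·l·m) ≈ 0.65571, so ∠K ≈ 0.8557 rad.

0.856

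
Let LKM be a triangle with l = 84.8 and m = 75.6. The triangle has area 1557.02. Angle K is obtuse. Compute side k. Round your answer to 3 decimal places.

155.287

From area = ½·m·l·sin K, we get sin K = 2·area/(m·l) ≈ 0.48574.
Taking the obtuse solution, ∠K ≈ 150.94°.
Law of cosines then gives k ≈ 155.29.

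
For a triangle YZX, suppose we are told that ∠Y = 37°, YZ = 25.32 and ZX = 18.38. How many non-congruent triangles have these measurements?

YZ·sin Y = 25.32·sin(37°) ≈ 15.24.
Since YZ sin Y < ZX < YZ (15.24 < 18.38 < 25.32), two triangles exist.

2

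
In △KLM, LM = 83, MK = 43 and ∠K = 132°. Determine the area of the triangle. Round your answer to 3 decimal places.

Law of sines: sin L = MK·sin K/LM ≈ 0.38500.
Since LM ≥ MK, only the acute value applies: ∠L ≈ 22.64°.
Then ∠M = 180° − ∠K − ∠L ≈ 25.36°.
Law of sines gives KL = LM·sin M/sin K ≈ 47.829.
Area = ½·LM·MK·sin M ≈ 764.2.

764.199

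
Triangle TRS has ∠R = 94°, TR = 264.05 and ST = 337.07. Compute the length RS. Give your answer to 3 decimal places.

191.897

Law of sines: sin S = TR·sin R/ST ≈ 0.78146.
Since ST ≥ TR, only the acute value applies: ∠S ≈ 51.39°.
Then ∠T = 180° − ∠R − ∠S ≈ 34.61°.
Law of sines gives RS = ST·sin T/sin R ≈ 191.9.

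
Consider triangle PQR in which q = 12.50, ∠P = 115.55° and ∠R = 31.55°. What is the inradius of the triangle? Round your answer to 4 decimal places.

The third angle is ∠Q = 180° − ∠R − ∠P = 32.90°.
Law of sines: p = q·sin P/sin Q ≈ 20.762.
Law of sines: r = q·sin R/sin Q ≈ 12.041.
Area = ½·q·p·sin R ≈ 67.899.
Semiperimeter s = (20.762+12.5+12.041)/2 = 22.652.
Inradius = area/s = 67.899/22.652 ≈ 2.9975.

2.9975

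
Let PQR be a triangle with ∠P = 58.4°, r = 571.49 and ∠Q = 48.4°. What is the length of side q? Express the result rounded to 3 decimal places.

446.412

The third angle is ∠R = 180° − ∠P − ∠Q = 73.20°.
Law of sines: q = r·sin Q/sin R ≈ 446.41.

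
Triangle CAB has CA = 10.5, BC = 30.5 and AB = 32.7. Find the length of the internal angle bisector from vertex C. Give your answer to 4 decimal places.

t_C ≈ 10.7953

By the law of cosines, cos C = (BC² + CA² − AB²) / (2·BC·CA) ≈ -0.04495, so ∠C ≈ 92.58°.
The bisector from C has length 2·BC·CA·cos(∠C/2)/(BC+CA) ≈ 10.795.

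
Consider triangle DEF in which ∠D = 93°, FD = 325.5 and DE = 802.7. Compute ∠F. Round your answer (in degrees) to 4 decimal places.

By the law of cosines, EF² = FD² + DE² − 2·FD·DE·cos D = 7.7763e+05, so EF ≈ 881.83.
Law of cosines again: cos F = (EF² + FD² − DE²)/(2·EF·FD) ≈ 0.41676, so ∠F ≈ 65.37°.

65.3699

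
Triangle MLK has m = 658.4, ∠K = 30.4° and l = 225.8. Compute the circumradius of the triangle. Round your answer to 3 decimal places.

By the law of cosines, k² = m² + l² − 2·m·l·cos K = 2.2802e+05, so k ≈ 477.52.
Area = ½·m·l·sin K ≈ 37615.
Circumradius = k/(2 sin K) ≈ 471.82.

R ≈ 471.823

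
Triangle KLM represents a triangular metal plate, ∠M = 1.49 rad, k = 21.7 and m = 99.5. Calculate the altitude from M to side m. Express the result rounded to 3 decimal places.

Law of sines: sin K = k·sin M/m ≈ 0.21738.
Since m ≥ k, only the acute value applies: ∠K ≈ 0.219 rad.
Then ∠L = π − ∠M − ∠K ≈ 1.432 rad.
Law of sines gives l = m·sin L/sin M ≈ 98.872.
Area = ½·m·k·sin L ≈ 1069.3.
The altitude from M has length 2·area/m ≈ 21.493.

h_M ≈ 21.493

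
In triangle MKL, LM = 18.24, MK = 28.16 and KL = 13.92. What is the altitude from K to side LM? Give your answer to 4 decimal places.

h_K ≈ 11.8486

Semiperimeter s = (13.92 + 18.24 + 28.16)/2 = 30.16.
Heron's formula: area = √(30.16·16.24·11.92·2) ≈ 108.06.
The altitude from K has length 2·area/LM ≈ 11.849.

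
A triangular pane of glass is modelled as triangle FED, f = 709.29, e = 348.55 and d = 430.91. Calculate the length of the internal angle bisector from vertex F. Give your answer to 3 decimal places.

By the law of cosines, cos F = (e² + d² − f²) / (2·e·d) ≈ -0.65223, so ∠F ≈ 2.281 rad.
The bisector from F has length 2·e·d·cos(∠F/2)/(e+d) ≈ 160.7.

160.701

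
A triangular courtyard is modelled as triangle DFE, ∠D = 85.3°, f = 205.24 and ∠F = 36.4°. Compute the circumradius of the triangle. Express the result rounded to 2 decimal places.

172.93

The third angle is ∠E = 180° − ∠D − ∠F = 58.30°.
Law of sines: d = f·sin D/sin F ≈ 344.7.
Law of sines: e = f·sin E/sin F ≈ 294.26.
Circumradius = f/(2 sin F) ≈ 172.93.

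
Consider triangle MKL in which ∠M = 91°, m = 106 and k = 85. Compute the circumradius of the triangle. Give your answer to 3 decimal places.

Law of sines: sin K = k·sin M/m ≈ 0.80176.
Since m ≥ k, only the acute value applies: ∠K ≈ 53.30°.
Then ∠L = 180° − ∠M − ∠K ≈ 35.70°.
Law of sines gives l = m·sin L/sin M ≈ 61.866.
Circumradius = m/(2 sin M) ≈ 53.008.

R ≈ 53.008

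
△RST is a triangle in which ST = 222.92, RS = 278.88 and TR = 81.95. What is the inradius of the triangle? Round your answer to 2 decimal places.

r ≈ 25.39

Semiperimeter s = (222.92 + 81.95 + 278.88)/2 = 291.88.
Heron's formula: area = √(291.88·68.955·209.93·12.995) ≈ 7409.7.
Inradius = area/s = 7409.7/291.88 ≈ 25.387.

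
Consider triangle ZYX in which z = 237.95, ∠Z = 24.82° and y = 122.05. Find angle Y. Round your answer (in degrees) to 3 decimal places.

∠Y ≈ 12.434°

Law of sines: sin Y = y·sin Z/z ≈ 0.21531.
Since z ≥ y, only the acute value applies: ∠Y ≈ 12.43°.
Then ∠X = 180° − ∠Z − ∠Y ≈ 142.75°.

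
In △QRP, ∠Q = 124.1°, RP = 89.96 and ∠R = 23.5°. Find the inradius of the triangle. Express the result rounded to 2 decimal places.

r ≈ 10.90

The third angle is ∠P = 180° − ∠Q − ∠R = 32.40°.
Law of sines: PQ = RP·sin R/sin Q ≈ 43.32.
Law of sines: QR = RP·sin P/sin Q ≈ 58.212.
Area = ½·RP·PQ·sin P ≈ 1044.1.
Semiperimeter s = (89.96+43.32+58.212)/2 = 95.746.
Inradius = area/s = 1044.1/95.746 ≈ 10.905.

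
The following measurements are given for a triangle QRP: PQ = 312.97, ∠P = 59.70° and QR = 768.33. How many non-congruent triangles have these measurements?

PQ·sin P = 312.97·sin(59.70°) ≈ 270.2.
Since QR ≥ PQ, exactly one triangle exists.

1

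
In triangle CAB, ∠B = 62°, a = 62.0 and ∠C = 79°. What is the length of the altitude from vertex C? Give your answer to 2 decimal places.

The third angle is ∠A = 180° − ∠B − ∠C = 39.00°.
Law of sines: c = a·sin C/sin A ≈ 96.709.
Law of sines: b = a·sin B/sin A ≈ 86.987.
Area = ½·a·c·sin B ≈ 2647.1.
The altitude from C has length 2·area/c ≈ 54.743.

h_C ≈ 54.74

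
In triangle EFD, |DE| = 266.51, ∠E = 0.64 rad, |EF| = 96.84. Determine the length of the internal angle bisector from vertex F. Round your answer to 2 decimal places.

58.69

By the law of cosines, |FD|² = |DE|² + |EF|² − 2·|DE|·|EF|·cos E = 39003, so |FD| ≈ 197.49.
Law of cosines again: cos F = (|EF|² + |FD|² − |DE|²)/(2·|EF|·|FD|) ≈ -0.59206, so ∠F ≈ 2.204 rad.
The bisector from F has length 2·|EF|·|FD|·cos(∠F/2)/(|EF|+|FD|) ≈ 58.692.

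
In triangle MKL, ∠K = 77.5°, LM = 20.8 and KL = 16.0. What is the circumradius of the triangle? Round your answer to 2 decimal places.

Law of sines: sin M = KL·sin K/LM ≈ 0.75100.
Since LM ≥ KL, only the acute value applies: ∠M ≈ 48.68°.
Then ∠L = 180° − ∠K − ∠M ≈ 53.82°.
Law of sines gives MK = LM·sin L/sin K ≈ 17.197.
Circumradius = LM/(2 sin K) ≈ 10.653.

R ≈ 10.65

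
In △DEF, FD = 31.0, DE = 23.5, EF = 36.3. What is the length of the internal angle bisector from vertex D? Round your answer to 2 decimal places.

By the law of cosines, cos D = (FD² + DE² − EF²) / (2·FD·DE) ≈ 0.13422, so ∠D ≈ 82.29°.
The bisector from D has length 2·FD·DE·cos(∠D/2)/(FD+DE) ≈ 20.132.

t_D ≈ 20.13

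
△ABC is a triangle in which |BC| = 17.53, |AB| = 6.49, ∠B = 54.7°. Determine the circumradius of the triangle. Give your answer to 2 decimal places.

By the law of cosines, |CA|² = |AB|² + |BC|² − 2·|AB|·|BC|·cos B = 217.94, so |CA| ≈ 14.763.
Area = ½·|AB|·|BC|·sin B ≈ 46.426.
Circumradius = |CA|/(2 sin B) ≈ 9.0442.

R ≈ 9.04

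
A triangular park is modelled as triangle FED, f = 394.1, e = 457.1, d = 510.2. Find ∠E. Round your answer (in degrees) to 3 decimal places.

59.073

By the law of cosines, cos E = (d² + f² − e²) / (2·d·f) ≈ 0.51395, so ∠E ≈ 59.07°.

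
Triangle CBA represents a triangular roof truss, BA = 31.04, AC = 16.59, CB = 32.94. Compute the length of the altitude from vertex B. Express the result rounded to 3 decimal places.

30.693

Semiperimeter s = (31.04 + 16.59 + 32.94)/2 = 40.285.
Heron's formula: area = √(40.285·9.245·23.695·7.345) ≈ 254.59.
The altitude from B has length 2·area/AC ≈ 30.693.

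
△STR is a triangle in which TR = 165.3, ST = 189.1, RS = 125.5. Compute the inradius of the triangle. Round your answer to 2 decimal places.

Semiperimeter s = (165.3 + 125.5 + 189.1)/2 = 239.95.
Heron's formula: area = √(239.95·74.65·114.45·50.85) ≈ 10210.
Inradius = area/s = 10210/239.95 ≈ 42.551.

42.55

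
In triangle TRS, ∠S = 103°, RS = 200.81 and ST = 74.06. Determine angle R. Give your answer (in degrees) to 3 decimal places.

18.357

By the law of cosines, TR² = RS² + ST² − 2·RS·ST·cos S = 52500, so TR ≈ 229.13.
Law of cosines again: cos R = (TR² + RS² − ST²)/(2·TR·RS) ≈ 0.94911, so ∠R ≈ 18.36°.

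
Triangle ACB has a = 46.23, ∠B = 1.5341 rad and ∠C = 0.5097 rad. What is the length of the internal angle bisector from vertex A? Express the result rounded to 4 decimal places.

t_A ≈ 29.0493

The third angle is ∠A = π − ∠C − ∠B = 1.0978 rad.
Law of sines: c = a·sin C/sin A ≈ 25.338.
Law of sines: b = a·sin B/sin A ≈ 51.897.
The bisector from A has length 2·c·b·cos(∠A/2)/(c+b) ≈ 29.049.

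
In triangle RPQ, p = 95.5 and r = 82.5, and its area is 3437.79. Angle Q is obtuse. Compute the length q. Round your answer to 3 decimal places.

153.691

From area = ½·r·p·sin Q, we get sin Q = 2·area/(r·p) ≈ 0.87267.
Taking the obtuse solution, ∠Q ≈ 119.23°.
Law of cosines then gives q ≈ 153.69.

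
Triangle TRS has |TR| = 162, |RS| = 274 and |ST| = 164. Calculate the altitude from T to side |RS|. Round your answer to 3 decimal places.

88.315

Semiperimeter s = (274 + 164 + 162)/2 = 300.
Heron's formula: area = √(300·26·136·138) ≈ 12099.
The altitude from T has length 2·area/|RS| ≈ 88.315.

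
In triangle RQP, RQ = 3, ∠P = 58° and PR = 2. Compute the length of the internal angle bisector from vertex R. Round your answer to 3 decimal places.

t_R ≈ 1.733

Law of sines: sin Q = PR·sin P/RQ ≈ 0.56537.
Since RQ ≥ PR, only the acute value applies: ∠Q ≈ 34.43°.
Then ∠R = 180° − ∠P − ∠Q ≈ 87.57°.
Law of sines gives QP = RQ·sin R/sin P ≈ 3.5344.
The bisector from R has length 2·PR·RQ·cos(∠R/2)/(PR+RQ) ≈ 1.7326.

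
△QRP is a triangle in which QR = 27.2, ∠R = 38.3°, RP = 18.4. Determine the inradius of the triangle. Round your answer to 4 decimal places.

r ≈ 4.9461

By the law of cosines, PQ² = QR² + RP² − 2·QR·RP·cos R = 292.87, so PQ ≈ 17.113.
Area = ½·QR·RP·sin R ≈ 155.09.
Semiperimeter s = (18.4+17.113+27.2)/2 = 31.357.
Inradius = area/s = 155.09/31.357 ≈ 4.9461.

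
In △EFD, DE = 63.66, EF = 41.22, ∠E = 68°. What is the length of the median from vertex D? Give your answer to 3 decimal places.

By the law of cosines, FD² = DE² + EF² − 2·DE·EF·cos E = 3785.7, so FD ≈ 61.528.
Median from D: ½√(2·FD² + 2·DE² − EF²) ≈ 59.113.

m_D ≈ 59.113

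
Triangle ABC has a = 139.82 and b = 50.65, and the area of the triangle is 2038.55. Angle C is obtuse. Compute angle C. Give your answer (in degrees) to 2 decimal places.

∠C ≈ 144.85°

From area = ½·a·b·sin C, we get sin C = 2·area/(a·b) ≈ 0.57571.
Taking the obtuse solution, ∠C ≈ 144.85°.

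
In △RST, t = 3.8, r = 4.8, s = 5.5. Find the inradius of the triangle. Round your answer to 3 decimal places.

Semiperimeter p = (4.8 + 5.5 + 3.8)/2 = 7.05.
Heron's formula: area = √(7.05·2.25·1.55·3.25) ≈ 8.9391.
Inradius = area/p = 8.9391/7.05 ≈ 1.268.

1.268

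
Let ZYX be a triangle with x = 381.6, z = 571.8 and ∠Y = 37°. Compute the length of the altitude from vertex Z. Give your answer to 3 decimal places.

By the law of cosines, y² = x² + z² − 2·x·z·cos Y = 1.2405e+05, so y ≈ 352.21.
Area = ½·x·z·sin Y ≈ 65658.
The altitude from Z has length 2·area/z ≈ 229.65.

229.653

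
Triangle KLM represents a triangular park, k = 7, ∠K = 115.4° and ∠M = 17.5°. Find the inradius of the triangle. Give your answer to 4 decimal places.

r ≈ 0.7962

The third angle is ∠L = 180° − ∠M − ∠K = 47.10°.
Law of sines: l = k·sin L/sin K ≈ 5.6765.
Law of sines: m = k·sin M/sin K ≈ 2.3302.
Area = ½·k·l·sin M ≈ 5.9744.
Semiperimeter s = (7+5.6765+2.3302)/2 = 7.5034.
Inradius = area/s = 5.9744/7.5034 ≈ 0.79623.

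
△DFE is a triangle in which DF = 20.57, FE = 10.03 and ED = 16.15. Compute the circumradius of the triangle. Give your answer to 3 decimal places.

By the law of cosines, cos D = (ED² + DF² − FE²) / (2·ED·DF) ≈ 0.87799, so ∠D ≈ 28.60°.
Circumradius = FE/(2 sin D) ≈ 10.477.

10.477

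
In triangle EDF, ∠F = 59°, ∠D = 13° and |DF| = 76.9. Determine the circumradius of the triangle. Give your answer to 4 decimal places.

The third angle is ∠E = 180° − ∠D − ∠F = 108.00°.
Law of sines: |FE| = |DF|·sin D/sin E ≈ 18.189.
Law of sines: |ED| = |DF|·sin F/sin E ≈ 69.308.
Circumradius = |DF|/(2 sin E) ≈ 40.429.

40.4287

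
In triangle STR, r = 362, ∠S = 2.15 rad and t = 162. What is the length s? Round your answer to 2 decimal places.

470.62

By the law of cosines, s² = t² + r² − 2·t·r·cos S = 2.2149e+05, so s ≈ 470.62.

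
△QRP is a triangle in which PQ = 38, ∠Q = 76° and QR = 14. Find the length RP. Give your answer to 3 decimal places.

37.183

By the law of cosines, RP² = PQ² + QR² − 2·PQ·QR·cos Q = 1382.6, so RP ≈ 37.183.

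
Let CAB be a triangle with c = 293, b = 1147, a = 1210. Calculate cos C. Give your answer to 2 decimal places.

By the law of cosines, cos C = (a² + b² − c²) / (2·a·b) ≈ 0.97050, so ∠C ≈ 13.95°.

cos C ≈ 0.97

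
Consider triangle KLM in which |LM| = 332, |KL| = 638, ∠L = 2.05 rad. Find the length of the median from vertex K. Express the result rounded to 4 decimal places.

729.5633

By the law of cosines, |MK|² = |KL|² + |LM|² − 2·|KL|·|LM|·cos L = 7.1259e+05, so |MK| ≈ 844.15.
Median from K: ½√(2·|MK|² + 2·|KL|² − |LM|²) ≈ 729.56.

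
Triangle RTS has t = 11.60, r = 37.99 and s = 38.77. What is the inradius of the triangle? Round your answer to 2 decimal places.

4.97

Semiperimeter p = (37.99 + 11.6 + 38.77)/2 = 44.18.
Heron's formula: area = √(44.18·6.19·32.58·5.41) ≈ 219.55.
Inradius = area/p = 219.55/44.18 ≈ 4.9694.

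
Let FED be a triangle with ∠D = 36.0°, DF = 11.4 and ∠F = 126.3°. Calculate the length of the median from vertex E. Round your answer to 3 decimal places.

The third angle is ∠E = 180° − ∠D − ∠F = 17.70°.
Law of sines: ED = DF·sin F/sin E ≈ 30.219.
Law of sines: FE = DF·sin D/sin E ≈ 22.04.
Median from E: ½√(2·FE² + 2·ED² − DF²) ≈ 25.826.

25.826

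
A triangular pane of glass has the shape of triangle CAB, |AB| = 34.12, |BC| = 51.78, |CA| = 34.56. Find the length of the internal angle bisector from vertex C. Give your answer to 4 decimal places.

t_C ≈ 38.8594

By the law of cosines, cos C = (|BC|² + |CA|² − |AB|²) / (2·|BC|·|CA|) ≈ 0.75758, so ∠C ≈ 40.75°.
The bisector from C has length 2·|BC|·|CA|·cos(∠C/2)/(|BC|+|CA|) ≈ 38.859.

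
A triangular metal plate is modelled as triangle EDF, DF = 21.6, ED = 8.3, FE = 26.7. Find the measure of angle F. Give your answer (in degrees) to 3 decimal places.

∠F ≈ 15.672°

By the law of cosines, cos F = (DF² + FE² − ED²) / (2·DF·FE) ≈ 0.96282, so ∠F ≈ 15.67°.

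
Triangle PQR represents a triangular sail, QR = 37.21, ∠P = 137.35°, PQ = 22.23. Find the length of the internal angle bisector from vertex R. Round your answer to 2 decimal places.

t_R ≈ 23.45

Law of sines: sin R = PQ·sin P/QR ≈ 0.40476.
Since QR ≥ PQ, only the acute value applies: ∠R ≈ 23.88°.
Then ∠Q = 180° − ∠P − ∠R ≈ 18.77°.
Law of sines gives RP = QR·sin Q/sin P ≈ 17.675.
The bisector from R has length 2·QR·RP·cos(∠R/2)/(QR+RP) ≈ 23.448.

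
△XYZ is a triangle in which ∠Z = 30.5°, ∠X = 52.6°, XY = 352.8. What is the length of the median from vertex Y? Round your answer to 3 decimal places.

m_Y ≈ 309.272

The third angle is ∠Y = 180° − ∠Z − ∠X = 96.90°.
Law of sines: YZ = XY·sin X/sin Z ≈ 552.21.
Law of sines: ZX = XY·sin Y/sin Z ≈ 690.09.
Median from Y: ½√(2·XY² + 2·YZ² − ZX²) ≈ 309.27.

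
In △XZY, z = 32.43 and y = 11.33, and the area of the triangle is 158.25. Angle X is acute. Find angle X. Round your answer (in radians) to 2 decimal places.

∠X ≈ 1.04 rad

From area = ½·z·y·sin X, we get sin X = 2·area/(z·y) ≈ 0.86138.
Taking the acute solution, ∠X ≈ 1.038 rad.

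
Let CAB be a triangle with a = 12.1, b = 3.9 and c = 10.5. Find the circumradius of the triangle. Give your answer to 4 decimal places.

R ≈ 6.2582

By the law of cosines, cos C = (a² + b² − c²) / (2·a·b) ≈ 0.54429, so ∠C ≈ 57.02°.
Circumradius = c/(2 sin C) ≈ 6.2582.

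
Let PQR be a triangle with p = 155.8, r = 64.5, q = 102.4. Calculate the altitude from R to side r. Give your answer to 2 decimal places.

Semiperimeter s = (155.8 + 102.4 + 64.5)/2 = 161.35.
Heron's formula: area = √(161.35·5.55·58.95·96.85) ≈ 2261.1.
The altitude from R has length 2·area/r ≈ 70.112.

70.11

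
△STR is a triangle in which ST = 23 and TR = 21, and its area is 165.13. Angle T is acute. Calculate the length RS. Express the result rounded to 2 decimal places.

16.28

From area = ½·ST·TR·sin T, we get sin T = 2·area/(ST·TR) ≈ 0.68377.
Taking the acute solution, ∠T ≈ 43.14°.
Law of cosines then gives RS ≈ 16.282.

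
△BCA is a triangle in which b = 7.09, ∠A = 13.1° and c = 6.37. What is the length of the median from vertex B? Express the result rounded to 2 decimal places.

3.03

By the law of cosines, a² = b² + c² − 2·b·c·cos A = 2.8691, so a ≈ 1.6938.
Median from B: ½√(2·c² + 2·a² − b²) ≈ 3.0259.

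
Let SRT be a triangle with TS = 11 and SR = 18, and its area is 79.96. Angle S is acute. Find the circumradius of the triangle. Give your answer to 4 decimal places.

9.0032

From area = ½·TS·SR·sin S, we get sin S = 2·area/(TS·SR) ≈ 0.80768.
Taking the acute solution, ∠S ≈ 0.9402 rad.
Law of cosines then gives RT ≈ 14.543.
Circumradius = RT/(2 sin S) ≈ 9.0032.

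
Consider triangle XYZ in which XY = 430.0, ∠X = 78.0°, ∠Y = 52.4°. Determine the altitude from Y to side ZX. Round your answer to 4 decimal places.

h_Y ≈ 420.6035

The third angle is ∠Z = 180° − ∠X − ∠Y = 49.60°.
Law of sines: YZ = XY·sin X/sin Z ≈ 552.31.
Law of sines: ZX = XY·sin Y/sin Z ≈ 447.36.
Area = ½·XY·YZ·sin Y ≈ 94081.
The altitude from Y has length 2·area/ZX ≈ 420.6.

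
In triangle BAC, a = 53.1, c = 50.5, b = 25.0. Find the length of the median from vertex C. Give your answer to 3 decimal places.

m_C ≈ 32.935

Median from C: ½√(2·b² + 2·a² − c²) ≈ 32.935.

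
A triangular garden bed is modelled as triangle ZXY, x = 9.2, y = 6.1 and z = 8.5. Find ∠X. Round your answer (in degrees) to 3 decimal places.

76.152

By the law of cosines, cos X = (y² + z² − x²) / (2·y·z) ≈ 0.23934, so ∠X ≈ 76.15°.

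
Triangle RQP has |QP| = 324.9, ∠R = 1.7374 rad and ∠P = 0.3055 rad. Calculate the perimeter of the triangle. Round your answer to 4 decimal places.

The third angle is ∠Q = π − ∠P − ∠R = 1.0987 rad.
Law of sines: |PR| = |QP|·sin Q/sin R ≈ 293.42.
Law of sines: |RQ| = |QP|·sin P/sin R ≈ 99.092.
Semiperimeter s = (324.9+293.42+99.092)/2 = 358.71.
Perimeter = 324.9 + 293.42 + 99.092 = 717.42.

717.4154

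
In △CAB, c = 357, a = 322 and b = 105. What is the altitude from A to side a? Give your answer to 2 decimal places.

103.12

Semiperimeter s = (357 + 322 + 105)/2 = 392.
Heron's formula: area = √(392·35·70·287) ≈ 16602.
The altitude from A has length 2·area/a ≈ 103.12.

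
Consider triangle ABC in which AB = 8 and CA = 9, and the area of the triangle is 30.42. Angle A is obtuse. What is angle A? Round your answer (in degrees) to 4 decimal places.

∠A ≈ 122.3281°

From area = ½·CA·AB·sin A, we get sin A = 2·area/(CA·AB) ≈ 0.84500.
Taking the obtuse solution, ∠A ≈ 122.33°.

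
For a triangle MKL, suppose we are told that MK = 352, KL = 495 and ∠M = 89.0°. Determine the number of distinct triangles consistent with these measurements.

MK·sin M = 352·sin(89.0°) ≈ 351.9.
Since KL ≥ MK, exactly one triangle exists.

1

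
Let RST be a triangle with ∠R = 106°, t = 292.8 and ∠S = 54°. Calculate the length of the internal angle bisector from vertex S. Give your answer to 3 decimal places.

384.844

The third angle is ∠T = 180° − ∠R − ∠S = 20.00°.
Law of sines: r = t·sin R/sin T ≈ 822.93.
Law of sines: s = t·sin S/sin T ≈ 692.59.
The bisector from S has length 2·t·r·cos(∠S/2)/(t+r) ≈ 384.84.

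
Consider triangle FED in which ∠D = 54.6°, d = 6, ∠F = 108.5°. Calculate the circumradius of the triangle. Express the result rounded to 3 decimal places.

The third angle is ∠E = 180° − ∠D − ∠F = 16.90°.
Law of sines: f = d·sin F/sin D ≈ 6.9804.
Law of sines: e = d·sin E/sin D ≈ 2.1398.
Circumradius = d/(2 sin D) ≈ 3.6804.

3.680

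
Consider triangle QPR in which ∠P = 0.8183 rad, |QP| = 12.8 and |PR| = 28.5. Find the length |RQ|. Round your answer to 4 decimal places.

By the law of cosines, |RQ|² = |QP|² + |PR|² − 2·|QP|·|PR|·cos P = 477.44, so |RQ| ≈ 21.85.

21.8503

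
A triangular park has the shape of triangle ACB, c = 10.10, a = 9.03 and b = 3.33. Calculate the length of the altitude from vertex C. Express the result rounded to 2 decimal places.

h_C ≈ 2.94

Semiperimeter s = (9.03 + 10.1 + 3.33)/2 = 11.23.
Heron's formula: area = √(11.23·2.2·1.13·7.9) ≈ 14.851.
The altitude from C has length 2·area/c ≈ 2.9408.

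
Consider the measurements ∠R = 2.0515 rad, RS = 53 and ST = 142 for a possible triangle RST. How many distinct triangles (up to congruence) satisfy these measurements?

RS·sin R = 53·sin(2.0515 rad) ≈ 46.99.
Since ∠R is not acute, a triangle exists only if ST > RS; here ST > RS, so there is exactly one triangle.

1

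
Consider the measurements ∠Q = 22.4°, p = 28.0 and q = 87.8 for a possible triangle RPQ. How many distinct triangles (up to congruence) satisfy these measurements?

p·sin Q = 28.0·sin(22.4°) ≈ 10.67.
Since q ≥ p, exactly one triangle exists.

1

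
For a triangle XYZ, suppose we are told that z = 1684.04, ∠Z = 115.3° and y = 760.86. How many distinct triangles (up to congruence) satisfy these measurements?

y·sin Z = 760.86·sin(115.3°) ≈ 687.9.
Since ∠Z is not acute, a triangle exists only if z > y; here z > y, so there is exactly one triangle.

1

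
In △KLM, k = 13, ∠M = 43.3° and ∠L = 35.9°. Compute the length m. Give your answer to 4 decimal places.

The third angle is ∠K = 180° − ∠L − ∠M = 100.80°.
Law of sines: m = k·sin M/sin K ≈ 9.0764.

9.0764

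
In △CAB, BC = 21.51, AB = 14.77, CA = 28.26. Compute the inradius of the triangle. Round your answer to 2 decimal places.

4.84

Semiperimeter s = (14.77 + 21.51 + 28.26)/2 = 32.27.
Heron's formula: area = √(32.27·17.5·10.76·4.01) ≈ 156.1.
Inradius = area/s = 156.1/32.27 ≈ 4.8372.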